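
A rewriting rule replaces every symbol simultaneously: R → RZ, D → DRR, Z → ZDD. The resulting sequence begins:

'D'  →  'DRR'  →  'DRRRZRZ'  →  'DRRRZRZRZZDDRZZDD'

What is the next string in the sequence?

DRRRZRZRZZDDRZZDDRZZDDZDDDRRDRRRZZDDZDDDRRDRR

φ(DRRRZRZRZZDDRZZDD) expands symbol-by-symbol to DRR RZ RZ RZ ZDD RZ ZDD RZ ZDD ZDD DRR DRR RZ ZDD ZDD DRR DRR; joining the 17 pieces gives the next term.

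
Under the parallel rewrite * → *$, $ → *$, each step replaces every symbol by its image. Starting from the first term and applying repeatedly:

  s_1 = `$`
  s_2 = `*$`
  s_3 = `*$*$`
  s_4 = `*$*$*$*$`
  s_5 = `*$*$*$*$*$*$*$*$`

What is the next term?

*$*$*$*$*$*$*$*$*$*$*$*$*$*$*$*$

Applying the rule to each of the 16 symbols of *$*$*$*$*$*$*$*$ gives the pieces *$ *$ *$ *$ *$ *$ *$ *$ *$ *$ *$ *$ *$ *$ *$ *$, which concatenate to the answer.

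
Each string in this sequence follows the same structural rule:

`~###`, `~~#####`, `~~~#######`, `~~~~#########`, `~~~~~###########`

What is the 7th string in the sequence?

~~~~~~~###############

Each string has the form ~^{n} #^{2n+1} (n = 1, 2, …).
Setting n = 7 gives 7, 15 characters in each block.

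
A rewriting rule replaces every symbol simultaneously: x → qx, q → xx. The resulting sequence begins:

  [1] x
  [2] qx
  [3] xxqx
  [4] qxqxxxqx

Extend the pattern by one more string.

xxqxxxqxqxqxxxqx

Rewriting each symbol of qxqxxxqx: q→xx, x→qx, q→xx, x→qx, x→qx, x→qx, q→xx, x→qx, which concatenates to xx qx xx qx qx qx xx qx.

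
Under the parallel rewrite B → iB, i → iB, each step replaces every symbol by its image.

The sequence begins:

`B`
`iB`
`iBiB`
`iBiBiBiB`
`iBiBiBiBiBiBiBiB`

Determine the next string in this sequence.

Rewriting the 16 symbols of iBiBiBiBiBiBiBiB one by one yields iB iB iB iB iB iB iB iB iB iB iB iB iB iB iB iB; concatenated:

iBiBiBiBiBiBiBiBiBiBiBiBiBiBiBiB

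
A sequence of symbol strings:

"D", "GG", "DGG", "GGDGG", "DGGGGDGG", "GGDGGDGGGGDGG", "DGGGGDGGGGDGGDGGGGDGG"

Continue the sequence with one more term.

From term 3 onward, concatenate the second-to-last term with the last: D·GG = DGG, GG·DGG = GGDGG, …
So term 8 is GGDGGDGGGGDGG·DGGGGDGGGGDGGDGGGGDGG.

GGDGGDGGGGDGGDGGGGDGGGGDGGDGGGGDGG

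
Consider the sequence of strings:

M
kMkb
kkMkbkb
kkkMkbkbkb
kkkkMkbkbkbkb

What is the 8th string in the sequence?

Each term wraps the previous one in k on the left and kb on the right.
From kkkkMkbkbkbkb, 3 further steps: kkkkMkbkbkbkb → kkkkkMkbkbkbkbkb → kkkkkkMkbkbkbkbkbkb → (answer).

kkkkkkkMkbkbkbkbkbkbkb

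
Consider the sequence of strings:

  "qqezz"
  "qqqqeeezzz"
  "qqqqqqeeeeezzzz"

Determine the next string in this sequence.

Reading off run lengths: q runs 2, 4, 6; e runs 1, 3, 5; z runs 2, 3, 4 — each is linear in n (n = 1, 2, …).
At n = 4 the blocks have lengths 8, 7, 5.

qqqqqqqqeeeeeeezzzzz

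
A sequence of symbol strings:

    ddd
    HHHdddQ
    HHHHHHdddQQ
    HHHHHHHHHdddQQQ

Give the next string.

Every step adds HHH to the front and Q to the end of the previous string.
So the next term is HHH·HHHHHHHHHdddQQQ·Q.

HHHHHHHHHHHHdddQQQQ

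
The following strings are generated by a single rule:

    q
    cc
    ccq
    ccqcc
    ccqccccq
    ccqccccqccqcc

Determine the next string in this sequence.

ccqccccqccqccccqccccq

This is a Fibonacci-style word recurrence s(k) = s(k−1)·s(k−2): e.g. cc·q = ccq.
Continuing: ccqccccqccqcc · ccqccccq gives term 7.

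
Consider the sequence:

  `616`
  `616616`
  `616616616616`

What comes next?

Each string is two copies of the previous one concatenated.
Doubling 616616616616:

616616616616616616616616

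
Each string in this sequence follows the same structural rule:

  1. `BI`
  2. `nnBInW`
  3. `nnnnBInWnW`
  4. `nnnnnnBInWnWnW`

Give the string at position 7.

Every step adds nn to the front and nW to the end of the previous string.
From nnnnnnBInWnWnW, 3 further steps: nnnnnnBInWnWnW → nnnnnnnnBInWnWnWnW → nnnnnnnnnnBInWnWnWnWnW → (answer).

nnnnnnnnnnnnBInWnWnWnWnWnW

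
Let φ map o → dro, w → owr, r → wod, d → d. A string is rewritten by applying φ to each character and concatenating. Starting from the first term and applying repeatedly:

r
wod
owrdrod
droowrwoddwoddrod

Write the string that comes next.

Rewriting the 17 symbols of droowrwoddwoddrod one by one yields d wod dro dro owr wod owr dro d d owr dro d d wod dro d; concatenated:

dwoddrodroowrwodowrdroddowrdroddwoddrod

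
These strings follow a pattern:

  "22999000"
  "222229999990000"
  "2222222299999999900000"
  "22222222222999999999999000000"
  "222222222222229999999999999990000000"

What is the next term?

2222222222222222299999999999999999900000000

Reading off run lengths: 2 runs 2, 5, 8, 11, 14; 9 runs 3, 6, 9, 12, 15; 0 runs 3, 4, 5, 6, 7 — each is linear in n (n = 1, 2, …).
Setting n = 6 gives 17, 18, 8 characters in each block.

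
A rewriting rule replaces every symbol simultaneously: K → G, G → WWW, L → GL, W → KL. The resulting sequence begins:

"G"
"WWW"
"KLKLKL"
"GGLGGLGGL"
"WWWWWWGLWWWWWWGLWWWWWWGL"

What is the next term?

Rewriting the 24 symbols of WWWWWWGLWWWWWWGLWWWWWWGL one by one yields KL KL KL KL KL KL WWW GL KL KL KL KL KL KL WWW GL KL KL KL KL KL KL WWW GL; concatenated:

KLKLKLKLKLKLWWWGLKLKLKLKLKLKLWWWGLKLKLKLKLKLKLWWWGL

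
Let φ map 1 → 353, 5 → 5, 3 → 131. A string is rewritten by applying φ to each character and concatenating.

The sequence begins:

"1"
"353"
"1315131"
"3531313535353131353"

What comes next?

φ(3531313535353131353) expands symbol-by-symbol to 131 5 131 353 131 353 131 5 131 5 131 5 131 353 131 353 131 5 131; joining the 19 pieces gives the next term.

13151313531313531315131513151313531313531315131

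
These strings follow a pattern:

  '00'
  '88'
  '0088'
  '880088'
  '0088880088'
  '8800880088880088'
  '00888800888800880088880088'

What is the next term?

880088008888008800888800888800880088880088

Each term (from the third on) is the two preceding terms concatenated in order: term 3 = 00·88 = 0088.
The next term joins 8800880088880088 and 00888800888800880088880088.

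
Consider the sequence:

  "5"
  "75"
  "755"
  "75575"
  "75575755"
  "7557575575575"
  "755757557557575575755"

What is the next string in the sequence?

7557575575575755757557557575575575

Each term (from the third on) is the previous term followed by the one before it: term 3 = 75·5 = 755.
So term 8 is 755757557557575575755·7557575575575.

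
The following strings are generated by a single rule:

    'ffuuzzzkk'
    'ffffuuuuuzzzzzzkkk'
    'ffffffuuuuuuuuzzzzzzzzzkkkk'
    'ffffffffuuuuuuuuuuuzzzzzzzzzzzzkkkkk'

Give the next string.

ffffffffffuuuuuuuuuuuuuuzzzzzzzzzzzzzzzkkkkkk

Reading off run lengths: f runs 2, 4, 6, 8; u runs 2, 5, 8, 11; z runs 3, 6, 9, 12; k runs 2, 3, 4, 5 — each is linear in n (n = 1, 2, …).
At n = 5 the blocks have lengths 10, 14, 15, 6.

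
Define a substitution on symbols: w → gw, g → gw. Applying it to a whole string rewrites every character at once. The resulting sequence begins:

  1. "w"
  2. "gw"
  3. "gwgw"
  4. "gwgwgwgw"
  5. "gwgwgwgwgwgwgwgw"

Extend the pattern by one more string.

gwgwgwgwgwgwgwgwgwgwgwgwgwgwgwgw

φ(gwgwgwgwgwgwgwgw) expands symbol-by-symbol to gw gw gw gw gw gw gw gw gw gw gw gw gw gw gw gw; joining the 16 pieces gives the next term.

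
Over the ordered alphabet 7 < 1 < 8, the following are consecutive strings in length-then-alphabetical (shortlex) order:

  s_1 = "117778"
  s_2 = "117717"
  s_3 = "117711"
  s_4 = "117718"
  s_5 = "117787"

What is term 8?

Continuing the enumeration 3 steps past 117787: 117787 → 117781 → 117788 → (answer).

117177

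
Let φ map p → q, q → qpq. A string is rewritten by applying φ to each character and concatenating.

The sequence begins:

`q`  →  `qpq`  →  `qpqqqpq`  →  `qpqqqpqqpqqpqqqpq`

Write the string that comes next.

Rewriting the 17 symbols of qpqqqpqqpqqpqqqpq one by one yields qpq q qpq qpq qpq q qpq qpq q qpq qpq q qpq qpq qpq q qpq; concatenated:

qpqqqpqqpqqpqqqpqqpqqqpqqpqqqpqqpqqpqqqpq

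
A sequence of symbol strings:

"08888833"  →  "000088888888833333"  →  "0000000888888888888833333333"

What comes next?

00000000008888888888888888833333333333

Reading off run lengths: 0 runs 1, 4, 7; 8 runs 5, 9, 13; 3 runs 2, 5, 8 — each is linear in n (n = 1, 2, …).
For the next term, n = 4, so the run lengths are 10, 17, 11.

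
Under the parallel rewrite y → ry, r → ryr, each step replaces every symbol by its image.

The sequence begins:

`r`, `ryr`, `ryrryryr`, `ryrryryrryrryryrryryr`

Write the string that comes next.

Rewriting the 21 symbols of ryrryryrryrryryrryryr one by one yields ryr ry ryr ryr ry ryr ry ryr ryr ry ryr ryr ry ryr ry ryr ryr ry ryr ry ryr; concatenated:

ryrryryrryrryryrryryrryrryryrryrryryrryryrryrryryrryryr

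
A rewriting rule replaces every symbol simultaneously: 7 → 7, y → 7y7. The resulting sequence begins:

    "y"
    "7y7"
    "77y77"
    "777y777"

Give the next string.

7777y7777

Expanding 777y777: 7→7, 7→7, 7→7, y→7y7, 7→7, 7→7, 7→7. Concatenated: 7 7 7 7y7 7 7 7.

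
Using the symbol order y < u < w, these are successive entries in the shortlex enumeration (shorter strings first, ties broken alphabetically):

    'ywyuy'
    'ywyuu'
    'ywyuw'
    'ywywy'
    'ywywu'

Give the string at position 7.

ywuyy

Stepping forward 2 times from ywywu: ywywu → ywyww, then the target.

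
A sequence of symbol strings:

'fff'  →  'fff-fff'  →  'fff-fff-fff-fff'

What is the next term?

fff-fff-fff-fff-fff-fff-fff-fff

Every step duplicates the string with '-' between the halves.
So the next term is two copies of fff-fff-fff-fff with '-' between the halves.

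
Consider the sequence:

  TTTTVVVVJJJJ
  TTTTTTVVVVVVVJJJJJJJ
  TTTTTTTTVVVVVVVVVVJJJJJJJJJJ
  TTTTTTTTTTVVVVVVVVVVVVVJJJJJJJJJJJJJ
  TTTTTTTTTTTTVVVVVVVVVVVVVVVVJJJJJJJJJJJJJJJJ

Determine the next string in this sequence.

The n-th term is 2n+2 T's then 3n+1 V's then 3n+1 J's (n = 1, 2, …).
Setting n = 6 gives 14, 19, 19 characters in each block.

TTTTTTTTTTTTTTVVVVVVVVVVVVVVVVVVVJJJJJJJJJJJJJJJJJJJ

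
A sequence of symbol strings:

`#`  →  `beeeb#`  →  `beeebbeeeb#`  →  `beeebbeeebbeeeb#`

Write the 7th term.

Each term is the previous one with beeeb prepended.
From beeebbeeebbeeeb#, 3 further steps: beeebbeeebbeeeb# → beeebbeeebbeeebbeeeb# → beeebbeeebbeeebbeeebbeeeb# → (answer).

beeebbeeebbeeebbeeebbeeebbeeeb#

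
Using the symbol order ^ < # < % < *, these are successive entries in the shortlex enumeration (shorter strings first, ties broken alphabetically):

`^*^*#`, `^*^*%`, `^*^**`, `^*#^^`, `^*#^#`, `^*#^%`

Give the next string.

Treat ^*#^% as a base-4 numeral over the given alphabet and add one, carrying through any trailing *'s.

^*#^*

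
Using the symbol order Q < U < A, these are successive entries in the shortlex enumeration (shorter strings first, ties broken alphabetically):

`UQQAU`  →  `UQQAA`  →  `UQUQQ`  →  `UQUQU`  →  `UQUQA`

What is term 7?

UQUUU

Advancing 2 positions from UQUQA through UQUQA → UQUUQ reaches term 7.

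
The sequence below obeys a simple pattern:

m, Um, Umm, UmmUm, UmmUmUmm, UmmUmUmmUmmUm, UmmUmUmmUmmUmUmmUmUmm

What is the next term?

Each term (from the third on) is the previous term followed by the one before it: term 3 = Um·m = Umm.
So term 8 is UmmUmUmmUmmUmUmmUmUmm·UmmUmUmmUmmUm.

UmmUmUmmUmmUmUmmUmUmmUmmUmUmmUmmUm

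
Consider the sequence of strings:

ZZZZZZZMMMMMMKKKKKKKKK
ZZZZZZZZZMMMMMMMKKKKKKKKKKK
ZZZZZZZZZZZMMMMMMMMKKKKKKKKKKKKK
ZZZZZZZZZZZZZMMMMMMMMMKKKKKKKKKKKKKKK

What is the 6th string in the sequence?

The n-th term is 2n+1 Z's then n+3 M's then 2n+3 K's, where the shown terms are n = 3, 4, 5, 6.
For term 6, n = 8, so the run lengths are 17, 11, 19.

ZZZZZZZZZZZZZZZZZMMMMMMMMMMMKKKKKKKKKKKKKKKKKKK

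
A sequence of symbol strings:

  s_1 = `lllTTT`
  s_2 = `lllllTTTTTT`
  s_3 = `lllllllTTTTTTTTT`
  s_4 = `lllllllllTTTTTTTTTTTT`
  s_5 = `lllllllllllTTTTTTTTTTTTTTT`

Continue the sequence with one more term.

lllllllllllllTTTTTTTTTTTTTTTTTT

Reading off run lengths: l runs 3, 5, 7, 9, 11; T runs 3, 6, 9, 12, 15 — each is linear in n (n = 1, 2, …).
For the next term, n = 6, so the run lengths are 13, 18.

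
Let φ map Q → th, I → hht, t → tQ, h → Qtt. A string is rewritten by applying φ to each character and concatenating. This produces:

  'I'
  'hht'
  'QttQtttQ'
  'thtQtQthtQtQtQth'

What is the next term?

tQQtttQthtQthtQQtttQthtQthtQthtQQtt

φ(thtQtQthtQtQtQth) expands symbol-by-symbol to tQ Qtt tQ th tQ th tQ Qtt tQ th tQ th tQ th tQ Qtt; joining the 16 pieces gives the next term.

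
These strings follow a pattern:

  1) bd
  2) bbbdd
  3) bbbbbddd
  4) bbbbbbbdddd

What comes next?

bbbbbbbbbddddd

Each string has the form b^{2n-1} d^{n} (n = 1, 2, …).
At n = 5 the blocks have lengths 9, 5.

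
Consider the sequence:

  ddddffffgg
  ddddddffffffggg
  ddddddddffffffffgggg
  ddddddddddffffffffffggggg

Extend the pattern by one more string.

Each string has the form d^{2n} f^{2n} g^{n}, where the shown terms are n = 2, 3, 4, 5.
At n = 6 the blocks have lengths 12, 12, 6.

ddddddddddddffffffffffffgggggg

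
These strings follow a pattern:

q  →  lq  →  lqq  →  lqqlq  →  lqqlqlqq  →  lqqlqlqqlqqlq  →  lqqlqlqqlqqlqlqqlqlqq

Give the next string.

lqqlqlqqlqqlqlqqlqlqqlqqlqlqqlqqlq

From term 3 onward, concatenate the last term with the second-to-last: lq·q = lqq, lqq·lq = lqqlq, …
Continuing: lqqlqlqqlqqlqlqqlqlqq · lqqlqlqqlqqlq gives term 8.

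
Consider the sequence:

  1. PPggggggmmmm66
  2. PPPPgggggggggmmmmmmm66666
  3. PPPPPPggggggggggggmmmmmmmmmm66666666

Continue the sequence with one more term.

PPPPPPPPgggggggggggggggmmmmmmmmmmmmm66666666666

Each string has the form P^{2n} g^{3n+3} m^{3n+1} 6^{3n-1} (n = 1, 2, …).
At n = 4 the blocks have lengths 8, 15, 13, 11.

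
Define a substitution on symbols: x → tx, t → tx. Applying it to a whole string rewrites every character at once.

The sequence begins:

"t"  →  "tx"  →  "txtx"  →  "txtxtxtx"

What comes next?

txtxtxtxtxtxtxtx

Apply φ to txtxtxtx symbol by symbol: t→tx, x→tx, t→tx, x→tx, t→tx, x→tx, t→tx, x→tx; joined: tx tx tx tx tx tx tx tx.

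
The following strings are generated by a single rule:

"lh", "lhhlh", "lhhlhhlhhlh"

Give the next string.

s(k+1) = s(k)·h·s(k) — each term doubles the last with 'h' between the halves.
Doubling lhhlhhlhhlh with 'h' between the halves:

lhhlhhlhhlhhlhhlhhlhhlh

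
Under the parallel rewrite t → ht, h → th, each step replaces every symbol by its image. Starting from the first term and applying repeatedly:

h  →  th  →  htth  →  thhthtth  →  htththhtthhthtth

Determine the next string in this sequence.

thhthtthhtththhthtththhtthhthtth

Replace each of the 16 characters of htththhtthhthtth in place — th ht ht th ht th th ht ht th th ht th ht ht th — and concatenate.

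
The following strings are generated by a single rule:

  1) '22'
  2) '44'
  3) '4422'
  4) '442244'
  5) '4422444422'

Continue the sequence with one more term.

4422444422442244

From term 3 onward, concatenate the last term with the second-to-last: 44·22 = 4422, 4422·44 = 442244, …
So term 6 is 4422444422·442244.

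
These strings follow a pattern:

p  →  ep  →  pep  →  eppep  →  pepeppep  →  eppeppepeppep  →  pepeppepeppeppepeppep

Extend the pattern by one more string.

eppeppepeppeppepeppepeppeppepeppep

Each term (from the third on) is the two preceding terms concatenated in order: term 3 = p·ep = pep.
So term 8 is eppeppepeppep·pepeppepeppeppepeppep.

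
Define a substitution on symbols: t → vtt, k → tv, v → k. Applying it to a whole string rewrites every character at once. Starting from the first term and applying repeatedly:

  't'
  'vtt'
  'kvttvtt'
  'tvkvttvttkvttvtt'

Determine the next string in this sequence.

φ(tvkvttvttkvttvtt) expands symbol-by-symbol to vtt k tv k vtt vtt k vtt vtt tv k vtt vtt k vtt vtt; joining the 16 pieces gives the next term.

vttktvkvttvttkvttvtttvkvttvttkvttvtt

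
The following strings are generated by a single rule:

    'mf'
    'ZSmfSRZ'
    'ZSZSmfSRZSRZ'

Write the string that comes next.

Every step adds ZS to the front and SRZ to the end of the previous string.
One more step from ZSZSmfSRZSRZ gives the answer.

ZSZSZSmfSRZSRZSRZ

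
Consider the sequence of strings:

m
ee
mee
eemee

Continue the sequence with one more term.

Each term (from the third on) is the two preceding terms concatenated in order: term 3 = m·ee = mee.
So term 5 is mee·eemee.

meeeemee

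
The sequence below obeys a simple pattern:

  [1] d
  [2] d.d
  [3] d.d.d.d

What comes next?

s(k+1) = s(k)·.·s(k) — each term doubles the last with '.' between the halves.
Doubling d.d.d.d with '.' between the halves:

d.d.d.d.d.d.d.d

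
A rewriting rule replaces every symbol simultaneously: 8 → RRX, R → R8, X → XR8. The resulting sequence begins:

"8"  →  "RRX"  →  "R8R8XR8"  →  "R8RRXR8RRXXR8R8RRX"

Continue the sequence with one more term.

Replace each of the 18 characters of R8RRXR8RRXXR8R8RRX in place — R8 RRX R8 R8 XR8 R8 RRX R8 R8 XR8 XR8 R8 RRX R8 RRX R8 R8 XR8 — and concatenate.

R8RRXR8R8XR8R8RRXR8R8XR8XR8R8RRXR8RRXR8R8XR8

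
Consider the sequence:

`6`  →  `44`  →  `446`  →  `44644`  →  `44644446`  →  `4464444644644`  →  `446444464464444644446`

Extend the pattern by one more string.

Each term (from the third on) is the previous term followed by the one before it: term 3 = 44·6 = 446.
Continuing: 446444464464444644446 · 4464444644644 gives term 8.

4464444644644446444464464444644644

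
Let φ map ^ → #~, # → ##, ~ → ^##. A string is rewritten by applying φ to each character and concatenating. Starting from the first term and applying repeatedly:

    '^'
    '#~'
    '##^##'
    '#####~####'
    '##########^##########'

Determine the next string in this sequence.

Applying the rule to each of the 21 symbols of ##########^########## gives the pieces ## ## ## ## ## ## ## ## ## ## #~ ## ## ## ## ## ## ## ## ## ##, which concatenate to the answer.

#####################~####################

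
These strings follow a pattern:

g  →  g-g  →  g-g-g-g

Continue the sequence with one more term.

g-g-g-g-g-g-g-g

Every step duplicates the string with '-' between the halves.
One more doubling of g-g-g-g gives the answer.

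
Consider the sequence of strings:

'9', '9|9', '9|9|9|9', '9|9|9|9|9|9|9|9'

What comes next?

s(k+1) = s(k)·|·s(k) — each term doubles the last with '|' between the halves.
Doubling 9|9|9|9|9|9|9|9 with '|' between the halves:

9|9|9|9|9|9|9|9|9|9|9|9|9|9|9|9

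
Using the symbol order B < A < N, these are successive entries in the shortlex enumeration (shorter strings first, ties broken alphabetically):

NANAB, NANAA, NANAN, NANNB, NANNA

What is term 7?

Advancing 2 positions from NANNA through NANNA → NANNN reaches term 7.

NNBBB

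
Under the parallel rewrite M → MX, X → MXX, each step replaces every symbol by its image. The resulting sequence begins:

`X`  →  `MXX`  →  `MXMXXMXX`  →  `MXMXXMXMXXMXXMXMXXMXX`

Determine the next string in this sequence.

Applying the rule to each of the 21 symbols of MXMXXMXMXXMXXMXMXXMXX gives the pieces MX MXX MX MXX MXX MX MXX MX MXX MXX MX MXX MXX MX MXX MX MXX MXX MX MXX MXX, which concatenate to the answer.

MXMXXMXMXXMXXMXMXXMXMXXMXXMXMXXMXXMXMXXMXMXXMXXMXMXXMXX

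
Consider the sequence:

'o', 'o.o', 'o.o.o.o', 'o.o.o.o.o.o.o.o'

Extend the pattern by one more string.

Every step duplicates the string with '.' between the halves.
One more doubling of o.o.o.o.o.o.o.o gives the answer.

o.o.o.o.o.o.o.o.o.o.o.o.o.o.o.o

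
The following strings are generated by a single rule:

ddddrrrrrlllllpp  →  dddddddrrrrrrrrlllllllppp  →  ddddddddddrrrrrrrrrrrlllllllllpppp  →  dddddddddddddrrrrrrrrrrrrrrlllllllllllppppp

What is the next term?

ddddddddddddddddrrrrrrrrrrrrrrrrrlllllllllllllpppppp

Term n consists of 3n+1 d's, followed by 3n+2 r's, followed by 2n+3 l's, followed by n+1 p's (n = 1, 2, …).
At n = 5 the blocks have lengths 16, 17, 13, 6.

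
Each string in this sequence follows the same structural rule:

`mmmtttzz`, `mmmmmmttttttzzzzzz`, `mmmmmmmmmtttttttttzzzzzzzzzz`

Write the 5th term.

mmmmmmmmmmmmmmmtttttttttttttttzzzzzzzzzzzzzzzzzz

The n-th term is 3n m's then 3n t's then 4n-2 z's (n = 1, 2, …).
Setting n = 5 gives 15, 15, 18 characters in each block.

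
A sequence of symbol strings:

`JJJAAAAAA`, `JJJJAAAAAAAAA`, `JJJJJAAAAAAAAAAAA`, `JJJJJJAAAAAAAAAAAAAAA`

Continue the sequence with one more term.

JJJJJJJAAAAAAAAAAAAAAAAAA

Reading off run lengths: J runs 3, 4, 5, 6; A runs 6, 9, 12, 15 — each is linear in n, where the shown terms are n = 2, 3, 4, 5.
For the next term, n = 6, so the run lengths are 7, 18.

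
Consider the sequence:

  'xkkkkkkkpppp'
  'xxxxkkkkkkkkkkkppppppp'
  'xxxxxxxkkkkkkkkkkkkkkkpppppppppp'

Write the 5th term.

xxxxxxxxxxxxxkkkkkkkkkkkkkkkkkkkkkkkpppppppppppppppp

The n-th term is 3n-2 x's then 4n+3 k's then 3n+1 p's (n = 1, 2, …).
For term 5, n = 5, so the run lengths are 13, 23, 16.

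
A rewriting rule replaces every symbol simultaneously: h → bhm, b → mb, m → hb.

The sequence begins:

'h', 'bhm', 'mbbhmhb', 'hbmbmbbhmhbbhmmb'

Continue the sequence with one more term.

Rewriting the 16 symbols of hbmbmbbhmhbbhmmb one by one yields bhm mb hb mb hb mb mb bhm hb bhm mb mb bhm hb hb mb; concatenated:

bhmmbhbmbhbmbmbbhmhbbhmmbmbbhmhbhbmb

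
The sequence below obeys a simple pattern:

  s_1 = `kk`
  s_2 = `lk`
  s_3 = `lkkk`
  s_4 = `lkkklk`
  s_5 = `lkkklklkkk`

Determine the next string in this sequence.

lkkklklkkklkkklk

This is a Fibonacci-style word recurrence s(k) = s(k−1)·s(k−2): e.g. lk·kk = lkkk.
The next term joins lkkklklkkk and lkkklk.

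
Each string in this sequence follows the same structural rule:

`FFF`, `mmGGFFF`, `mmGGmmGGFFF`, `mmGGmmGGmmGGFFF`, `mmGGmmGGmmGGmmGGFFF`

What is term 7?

The strings grow by a fixed prefix mmGG each time.
From mmGGmmGGmmGGmmGGFFF, 2 further steps: mmGGmmGGmmGGmmGGFFF → mmGGmmGGmmGGmmGGmmGGFFF → (answer).

mmGGmmGGmmGGmmGGmmGGmmGGFFF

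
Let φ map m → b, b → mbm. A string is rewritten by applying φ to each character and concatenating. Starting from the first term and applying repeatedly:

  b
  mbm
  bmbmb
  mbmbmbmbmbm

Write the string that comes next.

bmbmbmbmbmbmbmbmbmbmb

Expanding mbmbmbmbmbm: m→b, b→mbm, m→b, b→mbm, m→b, b→mbm, m→b, b→mbm, m→b, b→mbm, m→b. Concatenated: b mbm b mbm b mbm b mbm b mbm b.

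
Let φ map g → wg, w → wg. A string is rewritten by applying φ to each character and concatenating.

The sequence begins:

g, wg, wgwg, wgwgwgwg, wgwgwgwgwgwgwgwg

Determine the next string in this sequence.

Rewriting the 16 symbols of wgwgwgwgwgwgwgwg one by one yields wg wg wg wg wg wg wg wg wg wg wg wg wg wg wg wg; concatenated:

wgwgwgwgwgwgwgwgwgwgwgwgwgwgwgwg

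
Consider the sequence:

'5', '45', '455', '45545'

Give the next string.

Each term (from the third on) is the previous term followed by the one before it: term 3 = 45·5 = 455.
The next term joins 45545 and 455.

45545455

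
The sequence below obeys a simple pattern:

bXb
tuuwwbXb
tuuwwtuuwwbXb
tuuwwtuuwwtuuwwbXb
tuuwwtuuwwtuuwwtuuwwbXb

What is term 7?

The strings grow by a fixed prefix tuuww each time.
From tuuwwtuuwwtuuwwtuuwwbXb, 2 further steps: tuuwwtuuwwtuuwwtuuwwbXb → tuuwwtuuwwtuuwwtuuwwtuuwwbXb → (answer).

tuuwwtuuwwtuuwwtuuwwtuuwwtuuwwbXb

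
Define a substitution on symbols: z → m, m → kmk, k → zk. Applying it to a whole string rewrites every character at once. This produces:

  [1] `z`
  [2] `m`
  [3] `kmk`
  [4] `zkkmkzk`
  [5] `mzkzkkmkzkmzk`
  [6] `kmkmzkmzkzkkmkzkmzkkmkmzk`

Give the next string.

zkkmkzkkmkmzkkmkmzkmzkzkkmkzkmzkkmkmzkzkkmkzkkmkmzk

φ(kmkmzkmzkzkkmkzkmzkkmkmzk) expands symbol-by-symbol to zk kmk zk kmk m zk kmk m zk m zk zk kmk zk m zk kmk m zk zk kmk zk kmk m zk; joining the 25 pieces gives the next term.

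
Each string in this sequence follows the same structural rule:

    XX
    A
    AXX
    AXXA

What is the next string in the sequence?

AXXAAXX

From term 3 onward, concatenate the last term with the second-to-last: A·XX = AXX, AXX·A = AXXA, …
So term 5 is AXXA·AXX.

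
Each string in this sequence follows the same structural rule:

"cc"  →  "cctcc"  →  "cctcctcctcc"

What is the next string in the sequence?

Each string is two copies of the previous one joined by 't'.
Doubling cctcctcctcc with 't' between the halves:

cctcctcctcctcctcctcctcc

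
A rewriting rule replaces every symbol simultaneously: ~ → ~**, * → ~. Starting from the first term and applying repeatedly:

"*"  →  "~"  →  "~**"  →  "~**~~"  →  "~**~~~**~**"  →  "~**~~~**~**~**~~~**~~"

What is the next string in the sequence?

Rewriting the 21 symbols of ~**~~~**~**~**~~~**~~ one by one yields ~** ~ ~ ~** ~** ~** ~ ~ ~** ~ ~ ~** ~ ~ ~** ~** ~** ~ ~ ~** ~**; concatenated:

~**~~~**~**~**~~~**~~~**~~~**~**~**~~~**~**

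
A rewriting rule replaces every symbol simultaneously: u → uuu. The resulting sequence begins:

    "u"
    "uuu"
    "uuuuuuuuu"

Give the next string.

Apply φ to uuuuuuuuu symbol by symbol: u→uuu, u→uuu, u→uuu, u→uuu, u→uuu, u→uuu, u→uuu, u→uuu, u→uuu; joined: uuu uuu uuu uuu uuu uuu uuu uuu uuu.

uuuuuuuuuuuuuuuuuuuuuuuuuuu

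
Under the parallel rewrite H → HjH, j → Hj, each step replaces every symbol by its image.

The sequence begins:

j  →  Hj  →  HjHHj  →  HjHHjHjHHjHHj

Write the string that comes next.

Replace each of the 13 characters of HjHHjHjHHjHHj in place — HjH Hj HjH HjH Hj HjH Hj HjH HjH Hj HjH HjH Hj — and concatenate.

HjHHjHjHHjHHjHjHHjHjHHjHHjHjHHjHHj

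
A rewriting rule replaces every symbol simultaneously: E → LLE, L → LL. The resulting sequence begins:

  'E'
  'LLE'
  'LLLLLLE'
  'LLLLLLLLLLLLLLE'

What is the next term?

Applying the rule to each of the 15 symbols of LLLLLLLLLLLLLLE gives the pieces LL LL LL LL LL LL LL LL LL LL LL LL LL LL LLE, which concatenate to the answer.

LLLLLLLLLLLLLLLLLLLLLLLLLLLLLLE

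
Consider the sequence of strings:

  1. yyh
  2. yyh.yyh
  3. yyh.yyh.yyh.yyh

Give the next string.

yyh.yyh.yyh.yyh.yyh.yyh.yyh.yyh

Every step duplicates the string with '.' between the halves.
So the next term is two copies of yyh.yyh.yyh.yyh with '.' between the halves.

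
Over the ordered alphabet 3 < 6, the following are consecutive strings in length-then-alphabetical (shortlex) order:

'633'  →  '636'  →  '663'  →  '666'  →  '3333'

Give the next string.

Treat 3333 as a base-2 numeral over the given alphabet and add one, carrying through any trailing 6's.

3336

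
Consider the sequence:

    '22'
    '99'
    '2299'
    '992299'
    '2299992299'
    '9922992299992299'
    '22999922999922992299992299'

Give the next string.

From term 3 onward, concatenate the second-to-last term with the last: 22·99 = 2299, 99·2299 = 992299, …
So term 8 is 9922992299992299·22999922999922992299992299.

992299229999229922999922999922992299992299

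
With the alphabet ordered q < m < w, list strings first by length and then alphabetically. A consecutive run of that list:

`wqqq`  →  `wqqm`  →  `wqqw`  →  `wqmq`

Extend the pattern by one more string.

The successor of wqmq increments the rightmost position that isn't already w and resets every position after it to q.

wqmm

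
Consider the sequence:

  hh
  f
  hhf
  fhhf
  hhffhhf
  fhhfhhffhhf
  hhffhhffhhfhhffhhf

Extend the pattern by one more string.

From term 3 onward, concatenate the second-to-last term with the last: hh·f = hhf, f·hhf = fhhf, …
Continuing: fhhfhhffhhf · hhffhhffhhfhhffhhf gives term 8.

fhhfhhffhhfhhffhhffhhfhhffhhf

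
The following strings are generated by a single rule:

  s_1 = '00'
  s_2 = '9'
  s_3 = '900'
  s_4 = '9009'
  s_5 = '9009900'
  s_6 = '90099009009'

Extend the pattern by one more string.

Each term (from the third on) is the previous term followed by the one before it: term 3 = 9·00 = 900.
The next term joins 90099009009 and 9009900.

900990090099009900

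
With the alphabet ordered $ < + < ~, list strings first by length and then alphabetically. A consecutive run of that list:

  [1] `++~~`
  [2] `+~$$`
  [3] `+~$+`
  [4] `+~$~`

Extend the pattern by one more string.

Treat +~$~ as a base-3 numeral over the given alphabet and add one, carrying through any trailing ~'s.

+~+$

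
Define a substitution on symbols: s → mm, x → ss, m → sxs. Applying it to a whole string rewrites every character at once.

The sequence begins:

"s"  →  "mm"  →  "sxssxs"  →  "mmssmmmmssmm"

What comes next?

Rewriting each symbol of mmssmmmmssmm: m→sxs, m→sxs, s→mm, s→mm, m→sxs, m→sxs, m→sxs, m→sxs, s→mm, s→mm, m→sxs, m→sxs, which concatenates to sxs sxs mm mm sxs sxs sxs sxs mm mm sxs sxs.

sxssxsmmmmsxssxssxssxsmmmmsxssxs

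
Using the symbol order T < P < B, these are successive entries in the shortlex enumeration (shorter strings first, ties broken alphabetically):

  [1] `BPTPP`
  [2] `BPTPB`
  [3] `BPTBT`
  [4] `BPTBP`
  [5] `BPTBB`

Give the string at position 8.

Continuing the enumeration 3 steps past BPTBB: BPTBB → BPPTT → BPPTP → (answer).

BPPTB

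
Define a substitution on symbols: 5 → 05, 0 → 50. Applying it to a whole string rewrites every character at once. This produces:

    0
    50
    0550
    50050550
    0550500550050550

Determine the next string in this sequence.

50050550055050050550500550050550

Applying the rule to each of the 16 symbols of 0550500550050550 gives the pieces 50 05 05 50 05 50 50 05 05 50 50 05 50 05 05 50, which concatenate to the answer.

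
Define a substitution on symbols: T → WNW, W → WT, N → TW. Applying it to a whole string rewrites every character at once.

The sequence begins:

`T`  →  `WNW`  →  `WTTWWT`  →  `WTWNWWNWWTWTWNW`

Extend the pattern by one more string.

Replace each of the 15 characters of WTWNWWNWWTWTWNW in place — WT WNW WT TW WT WT TW WT WT WNW WT WNW WT TW WT — and concatenate.

WTWNWWTTWWTWTTWWTWTWNWWTWNWWTTWWT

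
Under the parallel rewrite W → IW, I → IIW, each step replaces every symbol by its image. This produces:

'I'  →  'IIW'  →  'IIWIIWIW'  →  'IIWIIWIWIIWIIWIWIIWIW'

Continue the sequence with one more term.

φ(IIWIIWIWIIWIIWIWIIWIW) expands symbol-by-symbol to IIW IIW IW IIW IIW IW IIW IW IIW IIW IW IIW IIW IW IIW IW IIW IIW IW IIW IW; joining the 21 pieces gives the next term.

IIWIIWIWIIWIIWIWIIWIWIIWIIWIWIIWIIWIWIIWIWIIWIIWIWIIWIW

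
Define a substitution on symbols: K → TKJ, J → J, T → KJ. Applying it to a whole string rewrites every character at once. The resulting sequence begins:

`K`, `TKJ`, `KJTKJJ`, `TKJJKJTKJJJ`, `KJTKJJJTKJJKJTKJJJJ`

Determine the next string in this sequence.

Applying the rule to each of the 19 symbols of KJTKJJJTKJJKJTKJJJJ gives the pieces TKJ J KJ TKJ J J J KJ TKJ J J TKJ J KJ TKJ J J J J, which concatenate to the answer.

TKJJKJTKJJJJKJTKJJJTKJJKJTKJJJJJ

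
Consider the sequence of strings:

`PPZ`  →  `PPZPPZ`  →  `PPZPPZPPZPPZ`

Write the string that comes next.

Every step duplicates the string.
One more doubling of PPZPPZPPZPPZ gives the answer.

PPZPPZPPZPPZPPZPPZPPZPPZ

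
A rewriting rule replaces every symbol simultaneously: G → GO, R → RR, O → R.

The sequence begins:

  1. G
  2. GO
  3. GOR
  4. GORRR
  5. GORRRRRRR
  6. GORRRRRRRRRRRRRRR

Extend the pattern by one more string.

GORRRRRRRRRRRRRRRRRRRRRRRRRRRRRRR

Applying the rule to each of the 17 symbols of GORRRRRRRRRRRRRRR gives the pieces GO R RR RR RR RR RR RR RR RR RR RR RR RR RR RR RR, which concatenate to the answer.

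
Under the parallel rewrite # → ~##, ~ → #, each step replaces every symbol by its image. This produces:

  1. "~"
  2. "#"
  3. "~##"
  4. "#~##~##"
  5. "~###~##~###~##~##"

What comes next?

#~##~##~###~##~###~##~##~###~##~###~##~##

Applying the rule to each of the 17 symbols of ~###~##~###~##~## gives the pieces # ~## ~## ~## # ~## ~## # ~## ~## ~## # ~## ~## # ~## ~##, which concatenate to the answer.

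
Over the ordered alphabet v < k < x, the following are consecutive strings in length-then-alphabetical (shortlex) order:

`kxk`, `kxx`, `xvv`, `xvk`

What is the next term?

The successor of xvk increments the rightmost position that isn't already x and resets every position after it to v.

xvx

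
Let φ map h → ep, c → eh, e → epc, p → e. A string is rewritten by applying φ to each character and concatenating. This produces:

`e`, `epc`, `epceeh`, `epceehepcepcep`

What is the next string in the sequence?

Rewriting the 14 symbols of epceehepcepcep one by one yields epc e eh epc epc ep epc e eh epc e eh epc e; concatenated:

epceehepcepcepepceehepceehepce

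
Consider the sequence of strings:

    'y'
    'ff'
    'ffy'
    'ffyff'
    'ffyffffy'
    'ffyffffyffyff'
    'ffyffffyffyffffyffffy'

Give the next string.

ffyffffyffyffffyffffyffyffffyffyff

This is a Fibonacci-style word recurrence s(k) = s(k−1)·s(k−2): e.g. ff·y = ffy.
So term 8 is ffyffffyffyffffyffffy·ffyffffyffyff.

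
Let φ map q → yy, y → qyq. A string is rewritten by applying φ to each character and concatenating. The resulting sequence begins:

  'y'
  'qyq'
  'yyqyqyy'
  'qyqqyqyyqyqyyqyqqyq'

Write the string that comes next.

Rewriting the 19 symbols of qyqqyqyyqyqyyqyqqyq one by one yields yy qyq yy yy qyq yy qyq qyq yy qyq yy qyq qyq yy qyq yy yy qyq yy; concatenated:

yyqyqyyyyqyqyyqyqqyqyyqyqyyqyqqyqyyqyqyyyyqyqyy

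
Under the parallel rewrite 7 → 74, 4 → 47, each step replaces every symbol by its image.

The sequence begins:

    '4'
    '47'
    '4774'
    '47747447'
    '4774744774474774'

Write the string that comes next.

Rewriting the 16 symbols of 4774744774474774 one by one yields 47 74 74 47 74 47 47 74 74 47 47 74 47 74 74 47; concatenated:

47747447744747747447477447747447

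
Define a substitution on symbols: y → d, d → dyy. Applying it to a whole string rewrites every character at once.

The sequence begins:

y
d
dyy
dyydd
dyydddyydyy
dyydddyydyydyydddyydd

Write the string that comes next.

φ(dyydddyydyydyydddyydd) expands symbol-by-symbol to dyy d d dyy dyy dyy d d dyy d d dyy d d dyy dyy dyy d d dyy dyy; joining the 21 pieces gives the next term.

dyydddyydyydyydddyydddyydddyydyydyydddyydyy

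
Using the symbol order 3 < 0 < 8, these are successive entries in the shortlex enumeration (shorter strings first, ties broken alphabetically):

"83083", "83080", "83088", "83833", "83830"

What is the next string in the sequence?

83838

Find the rightmost character of 83830 below 8, bump it to the next letter, and reset everything to its right to 3.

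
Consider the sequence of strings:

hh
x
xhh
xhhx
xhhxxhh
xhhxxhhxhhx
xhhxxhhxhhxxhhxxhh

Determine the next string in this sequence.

Each term (from the third on) is the previous term followed by the one before it: term 3 = x·hh = xhh.
The next term joins xhhxxhhxhhxxhhxxhh and xhhxxhhxhhx.

xhhxxhhxhhxxhhxxhhxhhxxhhxhhx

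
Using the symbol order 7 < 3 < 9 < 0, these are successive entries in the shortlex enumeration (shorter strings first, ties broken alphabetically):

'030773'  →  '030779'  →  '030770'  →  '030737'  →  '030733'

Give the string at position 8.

030797

Stepping forward 3 times from 030733: 030733 → 030739 → 030730, then the target.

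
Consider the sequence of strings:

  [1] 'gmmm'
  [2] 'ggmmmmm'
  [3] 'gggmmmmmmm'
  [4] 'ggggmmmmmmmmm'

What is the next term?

gggggmmmmmmmmmmm

The n-th term is n g's then 2n+1 m's (n = 1, 2, …).
Setting n = 5 gives 5, 11 characters in each block.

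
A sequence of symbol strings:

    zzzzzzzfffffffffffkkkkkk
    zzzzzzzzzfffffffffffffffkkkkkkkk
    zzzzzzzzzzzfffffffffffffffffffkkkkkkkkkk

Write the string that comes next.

zzzzzzzzzzzzzfffffffffffffffffffffffkkkkkkkkkkkk

The n-th term is 2n+3 z's then 4n+3 f's then 2n+2 k's, where the shown terms are n = 2, 3, 4.
For the next term, n = 5, so the run lengths are 13, 23, 12.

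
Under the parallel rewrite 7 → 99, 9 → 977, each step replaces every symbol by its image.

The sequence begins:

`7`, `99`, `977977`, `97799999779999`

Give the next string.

97799999779779779779779999977977977977

φ(97799999779999) expands symbol-by-symbol to 977 99 99 977 977 977 977 977 99 99 977 977 977 977; joining the 14 pieces gives the next term.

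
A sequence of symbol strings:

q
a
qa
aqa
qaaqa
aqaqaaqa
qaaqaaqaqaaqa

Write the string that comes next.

aqaqaaqaqaaqaaqaqaaqa

From term 3 onward, concatenate the second-to-last term with the last: q·a = qa, a·qa = aqa, …
So term 8 is aqaqaaqa·qaaqaaqaqaaqa.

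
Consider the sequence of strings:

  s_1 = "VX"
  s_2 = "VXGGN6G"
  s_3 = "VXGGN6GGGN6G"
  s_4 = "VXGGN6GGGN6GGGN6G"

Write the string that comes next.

Each term is the previous one with GGN6G appended.
Applying this once more to VXGGN6GGGN6GGGN6G:

VXGGN6GGGN6GGGN6GGGN6G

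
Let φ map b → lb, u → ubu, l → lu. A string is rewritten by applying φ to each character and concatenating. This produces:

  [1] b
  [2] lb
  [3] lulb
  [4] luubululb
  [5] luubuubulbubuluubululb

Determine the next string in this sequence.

φ(luubuubulbubuluubululb) expands symbol-by-symbol to lu ubu ubu lb ubu ubu lb ubu lu lb ubu lb ubu lu ubu ubu lb ubu lu ubu lu lb; joining the 22 pieces gives the next term.

luubuubulbubuubulbubululbubulbubuluubuubulbubuluubululb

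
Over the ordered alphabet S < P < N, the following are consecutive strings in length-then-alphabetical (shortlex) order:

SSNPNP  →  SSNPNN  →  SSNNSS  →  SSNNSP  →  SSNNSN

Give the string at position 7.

SSNNPP

Continuing the enumeration 2 steps past SSNNSN: SSNNSN → SSNNPS → (answer).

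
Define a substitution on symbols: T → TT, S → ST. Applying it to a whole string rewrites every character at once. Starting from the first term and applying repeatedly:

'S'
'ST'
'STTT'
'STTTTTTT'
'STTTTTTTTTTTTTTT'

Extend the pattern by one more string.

Rewriting the 16 symbols of STTTTTTTTTTTTTTT one by one yields ST TT TT TT TT TT TT TT TT TT TT TT TT TT TT TT; concatenated:

STTTTTTTTTTTTTTTTTTTTTTTTTTTTTTT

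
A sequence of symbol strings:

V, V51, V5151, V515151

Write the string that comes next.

The strings grow by a fixed suffix 51 each time.
One more step from V515151 gives the answer.

V51515151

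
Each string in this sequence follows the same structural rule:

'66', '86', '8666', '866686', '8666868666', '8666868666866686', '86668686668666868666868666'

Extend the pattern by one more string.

866686866686668686668686668666868666866686

This is a Fibonacci-style word recurrence s(k) = s(k−1)·s(k−2): e.g. 86·66 = 8666.
Continuing: 86668686668666868666868666 · 8666868666866686 gives term 8.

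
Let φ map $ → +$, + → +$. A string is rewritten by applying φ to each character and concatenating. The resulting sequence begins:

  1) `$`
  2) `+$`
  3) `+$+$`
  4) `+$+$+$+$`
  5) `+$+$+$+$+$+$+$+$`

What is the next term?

φ(+$+$+$+$+$+$+$+$) expands symbol-by-symbol to +$ +$ +$ +$ +$ +$ +$ +$ +$ +$ +$ +$ +$ +$ +$ +$; joining the 16 pieces gives the next term.

+$+$+$+$+$+$+$+$+$+$+$+$+$+$+$+$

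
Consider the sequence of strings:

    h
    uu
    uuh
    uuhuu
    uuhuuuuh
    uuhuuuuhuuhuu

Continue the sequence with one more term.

uuhuuuuhuuhuuuuhuuuuh

This is a Fibonacci-style word recurrence s(k) = s(k−1)·s(k−2): e.g. uu·h = uuh.
Continuing: uuhuuuuhuuhuu · uuhuuuuh gives term 7.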